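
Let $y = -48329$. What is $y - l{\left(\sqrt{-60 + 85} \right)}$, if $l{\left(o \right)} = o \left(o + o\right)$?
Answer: $-48379$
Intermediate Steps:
$l{\left(o \right)} = 2 o^{2}$ ($l{\left(o \right)} = o 2 o = 2 o^{2}$)
$y - l{\left(\sqrt{-60 + 85} \right)} = -48329 - 2 \left(\sqrt{-60 + 85}\right)^{2} = -48329 - 2 \left(\sqrt{25}\right)^{2} = -48329 - 2 \cdot 5^{2} = -48329 - 2 \cdot 25 = -48329 - 50 = -48379$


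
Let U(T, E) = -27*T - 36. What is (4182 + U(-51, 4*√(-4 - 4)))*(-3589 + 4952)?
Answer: 7527849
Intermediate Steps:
U(T, E) = -36 - 27*T
(4182 + U(-51, 4*√(-4 - 4)))*(-3589 + 4952) = (4182 + (-36 - 27*(-51)))*(-3589 + 4952) = (4182 + (-36 + 1377))*1363 = (4182 + 1341)*1363 = 5523*1363 = 7527849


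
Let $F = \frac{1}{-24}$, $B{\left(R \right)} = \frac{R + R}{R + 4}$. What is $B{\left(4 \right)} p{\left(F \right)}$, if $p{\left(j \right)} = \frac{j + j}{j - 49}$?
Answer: $\frac{2}{1177} \approx 0.0016992$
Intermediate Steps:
$B{\left(R \right)} = \frac{2 R}{4 + R}$
$F = - \frac{1}{24} \approx -0.041667$
$p{\left(j \right)} = \frac{2 j}{-49 + j}$
$B{\left(4 \right)} p{\left(F \right)} = 2 \cdot 4 \frac{1}{4 + 4} \cdot 2 \left(- \frac{1}{24}\right) \frac{1}{-49 - \frac{1}{24}} = 2 \cdot 4 \cdot \frac{1}{8} \cdot 2 \left(- \frac{1}{24}\right) \frac{1}{- \frac{1177}{24}} = 2 \cdot 4 \cdot \frac{1}{8} \cdot 2 \left(- \frac{1}{24}\right) \left(- \frac{24}{1177}\right) = 1 \cdot \frac{2}{1177} = \frac{2}{1177}$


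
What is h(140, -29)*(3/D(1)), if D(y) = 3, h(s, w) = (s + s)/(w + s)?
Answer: 280/111 ≈ 2.5225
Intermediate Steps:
h(s, w) = 2*s/(s + w) (h(s, w) = (2*s)/(s + w) = 2*s/(s + w))
h(140, -29)*(3/D(1)) = (2*140/(140 - 29))*(3/3) = (2*140/111)*(3*(⅓)) = (2*140*(1/111))*1 = (280/111)*1 = 280/111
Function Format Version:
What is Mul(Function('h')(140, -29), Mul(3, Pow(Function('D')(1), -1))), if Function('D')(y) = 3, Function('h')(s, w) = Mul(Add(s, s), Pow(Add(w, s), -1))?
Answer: Rational(280, 111) ≈ 2.5225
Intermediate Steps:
Function('h')(s, w) = Mul(2, s, Pow(Add(s, w), -1)) (Function('h')(s, w) = Mul(Mul(2, s), Pow(Add(s, w), -1)) = Mul(2, s, Pow(Add(s, w), -1)))
Mul(Function('h')(140, -29), Mul(3, Pow(Function('D')(1), -1))) = Mul(Mul(2, 140, Pow(Add(140, -29), -1)), Mul(3, Pow(3, -1))) = Mul(Mul(2, 140, Pow(111, -1)), Mul(3, Rational(1, 3))) = Mul(Mul(2, 140, Rational(1, 111)), 1) = Mul(Rational(280, 111), 1) = Rational(280, 111)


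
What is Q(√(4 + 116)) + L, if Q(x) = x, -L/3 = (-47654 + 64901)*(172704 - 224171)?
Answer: 2662954047 + 2*√30 ≈ 2.6630e+9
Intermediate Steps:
L = 2662954047 (L = -3*(-47654 + 64901)*(172704 - 224171) = -51741*(-51467) = -3*(-887651349) = 2662954047)
Q(√(4 + 116)) + L = √(4 + 116) + 2662954047 = √120 + 2662954047 = 2*√30 + 2662954047 = 2662954047 + 2*√30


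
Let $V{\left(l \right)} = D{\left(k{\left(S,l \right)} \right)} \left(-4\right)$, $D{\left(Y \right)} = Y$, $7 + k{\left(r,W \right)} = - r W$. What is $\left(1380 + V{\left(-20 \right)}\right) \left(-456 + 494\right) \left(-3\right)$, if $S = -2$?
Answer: $-178752$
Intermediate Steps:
$k{\left(r,W \right)} = -7 - W r$ ($k{\left(r,W \right)} = -7 - r W = -7 - W r$)
$V{\left(l \right)} = 28 - 8 l$ ($V{\left(l \right)} = \left(-7 - l \left(-2\right)\right) \left(-4\right) = \left(-7 + 2 l\right) \left(-4\right) = 28 - 8 l$)
$\left(1380 + V{\left(-20 \right)}\right) \left(-456 + 494\right) \left(-3\right) = \left(1380 + \left(28 - -160\right)\right) \left(-456 + 494\right) \left(-3\right) = \left(1380 + \left(28 + 160\right)\right) 38 \left(-3\right) = \left(1380 + 188\right) 38 \left(-3\right) = 1568 \cdot 38 \left(-3\right) = 59584 \left(-3\right) = -178752$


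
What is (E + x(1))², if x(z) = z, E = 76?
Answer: 5929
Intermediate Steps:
(E + x(1))² = (76 + 1)² = 77² = 5929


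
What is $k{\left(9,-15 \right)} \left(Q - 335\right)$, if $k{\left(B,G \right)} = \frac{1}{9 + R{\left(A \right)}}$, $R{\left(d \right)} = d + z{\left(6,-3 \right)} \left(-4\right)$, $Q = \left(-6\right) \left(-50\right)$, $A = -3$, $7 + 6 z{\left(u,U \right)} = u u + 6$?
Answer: $\frac{105}{52} \approx 2.0192$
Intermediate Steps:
$z{\left(u,U \right)} = - \frac{1}{6} + \frac{u^{2}}{6}$ ($z{\left(u,U \right)} = - \frac{7}{6} + \frac{u u + 6}{6} = - \frac{7}{6} + \frac{u^{2} + 6}{6} = - \frac{7}{6} + \frac{6 + u^{2}}{6} = - \frac{7}{6} + \left(1 + \frac{u^{2}}{6}\right) = - \frac{1}{6} + \frac{u^{2}}{6}$)
$Q = 300$
$R{\left(d \right)} = - \frac{70}{3} + d$ ($R{\left(d \right)} = d + \left(- \frac{1}{6} + \frac{6^{2}}{6}\right) \left(-4\right) = d + \left(- \frac{1}{6} + \frac{1}{6} \cdot 36\right) \left(-4\right) = d + \left(- \frac{1}{6} + 6\right) \left(-4\right) = d + \frac{35}{6} \left(-4\right) = d - \frac{70}{3} = - \frac{70}{3} + d$)
$k{\left(B,G \right)} = - \frac{3}{52}$ ($k{\left(B,G \right)} = \frac{1}{9 - \frac{79}{3}} = \frac{1}{- \frac{52}{3}} = - \frac{3}{52}$)
$k{\left(9,-15 \right)} \left(Q - 335\right) = - \frac{3 \left(300 - 335\right)}{52} = \left(- \frac{3}{52}\right) \left(-35\right) = \frac{105}{52}$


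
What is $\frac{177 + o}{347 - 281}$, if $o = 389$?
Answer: $\frac{283}{33} \approx 8.5758$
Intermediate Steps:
$\frac{177 + o}{347 - 281} = \frac{177 + 389}{347 - 281} = \frac{566}{66} = 566 \cdot \frac{1}{66} = \frac{283}{33}$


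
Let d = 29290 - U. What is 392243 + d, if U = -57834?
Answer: 479367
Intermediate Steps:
d = 87124 (d = 29290 - 1*(-57834) = 29290 + 57834 = 87124)
392243 + d = 392243 + 87124 = 479367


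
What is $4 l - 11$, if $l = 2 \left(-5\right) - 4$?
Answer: $-67$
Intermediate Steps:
$l = -14$ ($l = -10 - 4 = -14$)
$4 l - 11 = 4 \left(-14\right) - 11 = -56 - 11 = -67$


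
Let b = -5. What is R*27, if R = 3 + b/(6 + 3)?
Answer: 66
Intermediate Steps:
R = 22/9 (R = 3 - 5/(6 + 3) = 3 - 5/9 = 22/9 ≈ 2.4444)
R*27 = (22/9)*27 = 66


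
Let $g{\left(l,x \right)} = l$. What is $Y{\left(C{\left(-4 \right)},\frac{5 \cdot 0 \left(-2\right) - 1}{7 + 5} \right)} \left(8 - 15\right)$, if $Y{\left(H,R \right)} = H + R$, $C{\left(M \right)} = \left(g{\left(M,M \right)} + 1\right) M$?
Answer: $- \frac{1001}{12} \approx -83.417$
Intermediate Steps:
$C{\left(M \right)} = M \left(1 + M\right)$ ($C{\left(M \right)} = \left(M + 1\right) M = \left(1 + M\right) M = M \left(1 + M\right)$)
$Y{\left(C{\left(-4 \right)},\frac{5 \cdot 0 \left(-2\right) - 1}{7 + 5} \right)} \left(8 - 15\right) = \left(- 4 \left(1 - 4\right) + \frac{5 \cdot 0 \left(-2\right) - 1}{7 + 5}\right) \left(8 - 15\right) = \left(\left(-4\right) \left(-3\right) + \frac{0 \left(-2\right) - 1}{12}\right) \left(8 - 15\right) = \left(12 + \left(0 - 1\right) \frac{1}{12}\right) \left(-7\right) = \left(12 - \frac{1}{12}\right) \left(-7\right) = \frac{143}{12} \left(-7\right) = - \frac{1001}{12}$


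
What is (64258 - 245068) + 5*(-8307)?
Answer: -222345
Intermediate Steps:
(64258 - 245068) + 5*(-8307) = -180810 - 41535 = -222345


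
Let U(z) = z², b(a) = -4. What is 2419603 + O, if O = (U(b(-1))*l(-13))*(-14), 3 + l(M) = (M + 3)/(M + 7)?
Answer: 7259705/3 ≈ 2.4199e+6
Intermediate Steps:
l(M) = -3 + (3 + M)/(7 + M) (l(M) = -3 + (M + 3)/(M + 7) = -3 + (3 + M)/(7 + M))
O = 896/3 (O = ((-4)²*(2*(-9 - 1*(-13))/(7 - 13)))*(-14) = (16*(2*(-9 + 13)/(-6)))*(-14) = (16*(2*(-⅙)*4))*(-14) = (16*(-4/3))*(-14) = -64/3*(-14) = 896/3 ≈ 298.67)
2419603 + O = 2419603 + 896/3 = 7259705/3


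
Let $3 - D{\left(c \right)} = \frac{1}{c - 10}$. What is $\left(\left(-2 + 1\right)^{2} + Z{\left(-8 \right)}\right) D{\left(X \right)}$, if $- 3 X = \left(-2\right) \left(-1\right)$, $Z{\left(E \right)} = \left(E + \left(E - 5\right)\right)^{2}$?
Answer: $\frac{21879}{16} \approx 1367.4$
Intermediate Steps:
$Z{\left(E \right)} = \left(-5 + 2 E\right)^{2}$ ($Z{\left(E \right)} = \left(E + \left(E - 5\right)\right)^{2} = \left(E + \left(-5 + E\right)\right)^{2} = \left(-5 + 2 E\right)^{2}$)
$X = - \frac{2}{3}$ ($X = - \frac{\left(-2\right) \left(-1\right)}{3} = \left(- \frac{1}{3}\right) 2 = - \frac{2}{3} \approx -0.66667$)
$D{\left(c \right)} = 3 - \frac{1}{-10 + c}$ ($D{\left(c \right)} = 3 - \frac{1}{c - 10} = 3 - \frac{1}{-10 + c}$)
$\left(\left(-2 + 1\right)^{2} + Z{\left(-8 \right)}\right) D{\left(X \right)} = \left(\left(-2 + 1\right)^{2} + \left(-5 + 2 \left(-8\right)\right)^{2}\right) \frac{-31 + 3 \left(- \frac{2}{3}\right)}{-10 - \frac{2}{3}} = \left(\left(-1\right)^{2} + \left(-5 - 16\right)^{2}\right) \frac{-31 - 2}{- \frac{32}{3}} = \left(1 + \left(-21\right)^{2}\right) \left(\left(- \frac{3}{32}\right) \left(-33\right)\right) = \left(1 + 441\right) \frac{99}{32} = 442 \cdot \frac{99}{32} = \frac{21879}{16}$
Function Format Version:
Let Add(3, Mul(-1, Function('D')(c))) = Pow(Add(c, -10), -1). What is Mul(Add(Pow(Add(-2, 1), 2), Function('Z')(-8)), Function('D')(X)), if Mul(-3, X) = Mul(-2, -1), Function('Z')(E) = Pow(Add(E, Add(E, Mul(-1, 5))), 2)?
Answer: Rational(21879, 16) ≈ 1367.4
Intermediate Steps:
Function('Z')(E) = Pow(Add(-5, Mul(2, E)), 2) (Function('Z')(E) = Pow(Add(E, Add(E, -5)), 2) = Pow(Add(E, Add(-5, E)), 2) = Pow(Add(-5, Mul(2, E)), 2))
X = Rational(-2, 3) (X = Mul(Rational(-1, 3), Mul(-2, -1)) = Mul(Rational(-1, 3), 2) = Rational(-2, 3) ≈ -0.66667)
Function('D')(c) = Add(3, Mul(-1, Pow(Add(-10, c), -1))) (Function('D')(c) = Add(3, Mul(-1, Pow(Add(c, -10), -1))) = Add(3, Mul(-1, Pow(Add(-10, c), -1))))
Mul(Add(Pow(Add(-2, 1), 2), Function('Z')(-8)), Function('D')(X)) = Mul(Add(Pow(Add(-2, 1), 2), Pow(Add(-5, Mul(2, -8)), 2)), Mul(Pow(Add(-10, Rational(-2, 3)), -1), Add(-31, Mul(3, Rational(-2, 3))))) = Mul(Add(Pow(-1, 2), Pow(Add(-5, -16), 2)), Mul(Pow(Rational(-32, 3), -1), Add(-31, -2))) = Mul(Add(1, Pow(-21, 2)), Mul(Rational(-3, 32), -33)) = Mul(Add(1, 441), Rational(99, 32)) = Mul(442, Rational(99, 32)) = Rational(21879, 16)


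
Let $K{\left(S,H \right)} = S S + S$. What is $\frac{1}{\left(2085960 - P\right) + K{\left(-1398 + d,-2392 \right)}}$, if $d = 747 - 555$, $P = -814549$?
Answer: $\frac{1}{4353739} \approx 2.2969 \cdot 10^{-7}$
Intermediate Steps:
$d = 192$
$K{\left(S,H \right)} = S + S^{2}$ ($K{\left(S,H \right)} = S^{2} + S = S + S^{2}$)
$\frac{1}{\left(2085960 - P\right) + K{\left(-1398 + d,-2392 \right)}} = \frac{1}{\left(2085960 - -814549\right) + \left(-1398 + 192\right) \left(1 + \left(-1398 + 192\right)\right)} = \frac{1}{\left(2085960 + 814549\right) - 1206 \left(1 - 1206\right)} = \frac{1}{2900509 - -1453230} = \frac{1}{2900509 + 1453230} = \frac{1}{4353739}$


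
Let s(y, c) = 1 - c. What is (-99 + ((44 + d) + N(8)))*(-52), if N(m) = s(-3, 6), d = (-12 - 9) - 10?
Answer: 4732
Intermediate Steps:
d = -31 (d = -21 - 10 = -31)
N(m) = -5 (N(m) = 1 - 1*6 = 1 - 6 = -5)
(-99 + ((44 + d) + N(8)))*(-52) = (-99 + ((44 - 31) - 5))*(-52) = (-99 + (13 - 5))*(-52) = (-99 + 8)*(-52) = -91*(-52) = 4732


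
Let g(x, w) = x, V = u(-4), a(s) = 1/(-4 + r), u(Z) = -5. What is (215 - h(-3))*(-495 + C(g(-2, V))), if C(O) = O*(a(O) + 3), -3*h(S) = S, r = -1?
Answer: -535642/5 ≈ -1.0713e+5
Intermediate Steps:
h(S) = -S/3
a(s) = -1/5 (a(s) = 1/(-4 - 1) = 1/(-5) = -1/5)
V = -5
C(O) = 14*O/5 (C(O) = O*(-1/5 + 3) = O*(14/5) = 14*O/5)
(215 - h(-3))*(-495 + C(g(-2, V))) = (215 - (-1)*(-3)/3)*(-495 + (14/5)*(-2)) = (215 - 1*1)*(-495 - 28/5) = (215 - 1)*(-2503/5) = 214*(-2503/5) = -535642/5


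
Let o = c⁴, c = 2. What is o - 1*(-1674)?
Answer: 1690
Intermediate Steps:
o = 16 (o = 2⁴ = 16)
o - 1*(-1674) = 16 - 1*(-1674) = 16 + 1674 = 1690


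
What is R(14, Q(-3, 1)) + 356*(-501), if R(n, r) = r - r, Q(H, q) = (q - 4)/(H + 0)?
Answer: -178356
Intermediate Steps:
Q(H, q) = (-4 + q)/H
R(n, r) = 0
R(14, Q(-3, 1)) + 356*(-501) = 0 + 356*(-501) = 0 - 178356 = -178356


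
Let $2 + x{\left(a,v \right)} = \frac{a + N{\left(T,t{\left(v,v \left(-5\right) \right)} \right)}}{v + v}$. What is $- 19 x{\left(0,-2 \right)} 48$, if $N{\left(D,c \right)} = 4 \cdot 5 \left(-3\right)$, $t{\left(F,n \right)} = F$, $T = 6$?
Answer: $-11856$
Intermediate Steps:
$N{\left(D,c \right)} = -60$ ($N{\left(D,c \right)} = 20 \left(-3\right) = -60$)
$x{\left(a,v \right)} = -2 + \frac{-60 + a}{2 v}$ ($x{\left(a,v \right)} = -2 + \frac{a - 60}{v + v} = -2 + \frac{-60 + a}{2 v}$)
$- 19 x{\left(0,-2 \right)} 48 = - 19 \frac{-60 + 0 - -8}{2 \left(-2\right)} 48 = - 19 \cdot \frac{1}{2} \left(- \frac{1}{2}\right) \left(-60 + 0 + 8\right) 48 = - 19 \cdot \frac{1}{2} \left(- \frac{1}{2}\right) \left(-52\right) 48 = \left(-19\right) 13 \cdot 48 = \left(-247\right) 48 = -11856$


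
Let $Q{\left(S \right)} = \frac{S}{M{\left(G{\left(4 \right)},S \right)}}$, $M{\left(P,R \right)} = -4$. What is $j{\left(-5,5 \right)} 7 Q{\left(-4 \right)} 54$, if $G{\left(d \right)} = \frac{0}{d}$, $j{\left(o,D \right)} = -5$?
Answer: $-1890$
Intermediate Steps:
$G{\left(d \right)} = 0$
$Q{\left(S \right)} = - \frac{S}{4}$ ($Q{\left(S \right)} = \frac{S}{-4} = S \left(- \frac{1}{4}\right) = - \frac{S}{4}$)
$j{\left(-5,5 \right)} 7 Q{\left(-4 \right)} 54 = \left(-5\right) 7 \left(\left(- \frac{1}{4}\right) \left(-4\right)\right) 54 = \left(-35\right) 1 \cdot 54 = \left(-35\right) 54 = -1890$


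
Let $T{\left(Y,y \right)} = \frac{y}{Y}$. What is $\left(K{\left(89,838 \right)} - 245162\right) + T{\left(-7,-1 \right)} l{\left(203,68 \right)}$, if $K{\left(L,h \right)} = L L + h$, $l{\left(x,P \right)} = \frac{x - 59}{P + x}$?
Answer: $- \frac{448456347}{1897} \approx -2.364 \cdot 10^{5}$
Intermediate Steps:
$l{\left(x,P \right)} = \frac{-59 + x}{P + x}$
$K{\left(L,h \right)} = h + L^{2}$ ($K{\left(L,h \right)} = L^{2} + h = h + L^{2}$)
$\left(K{\left(89,838 \right)} - 245162\right) + T{\left(-7,-1 \right)} l{\left(203,68 \right)} = \left(\left(838 + 89^{2}\right) - 245162\right) + - \frac{1}{-7} \frac{-59 + 203}{68 + 203} = \left(\left(838 + 7921\right) - 245162\right) + \left(-1\right) \left(- \frac{1}{7}\right) \frac{1}{271} \cdot 144 = \left(8759 - 245162\right) + \frac{\frac{1}{271} \cdot 144}{7} = -236403 + \frac{1}{7} \cdot \frac{144}{271} = -236403 + \frac{144}{1897} = - \frac{448456347}{1897}$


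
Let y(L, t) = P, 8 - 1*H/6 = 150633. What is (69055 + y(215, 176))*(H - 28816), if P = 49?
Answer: -64444040864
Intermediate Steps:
H = -903750 (H = 48 - 6*150633 = 48 - 903798 = -903750)
y(L, t) = 49
(69055 + y(215, 176))*(H - 28816) = (69055 + 49)*(-903750 - 28816) = 69104*(-932566) = -64444040864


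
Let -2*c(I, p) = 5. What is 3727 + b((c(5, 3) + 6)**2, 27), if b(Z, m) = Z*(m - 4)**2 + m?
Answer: 40937/4 ≈ 10234.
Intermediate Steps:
c(I, p) = -5/2 (c(I, p) = -1/2*5 = -5/2)
b(Z, m) = m + Z*(-4 + m)**2 (b(Z, m) = Z*(-4 + m)**2 + m = m + Z*(-4 + m)**2)
3727 + b((c(5, 3) + 6)**2, 27) = 3727 + (27 + (-5/2 + 6)**2*(-4 + 27)**2) = 3727 + (27 + (7/2)**2*23**2) = 3727 + (27 + (49/4)*529) = 3727 + (27 + 25921/4) = 3727 + 26029/4 = 40937/4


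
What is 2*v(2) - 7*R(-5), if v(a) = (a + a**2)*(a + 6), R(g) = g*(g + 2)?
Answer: -9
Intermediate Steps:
R(g) = g*(2 + g)
v(a) = (6 + a)*(a + a**2) (v(a) = (a + a**2)*(6 + a) = (6 + a)*(a + a**2))
2*v(2) - 7*R(-5) = 2*(2*(6 + 2**2 + 7*2)) - (-35)*(2 - 5) = 2*(2*(6 + 4 + 14)) - (-35)*(-3) = 2*(2*24) - 7*15 = 2*48 - 105 = 96 - 105 = -9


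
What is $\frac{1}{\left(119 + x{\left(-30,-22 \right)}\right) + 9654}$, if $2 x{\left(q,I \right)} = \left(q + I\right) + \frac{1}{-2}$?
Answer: $\frac{4}{38987} \approx 0.0001026$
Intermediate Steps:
$x{\left(q,I \right)} = - \frac{1}{4} + \frac{I}{2} + \frac{q}{2}$ ($x{\left(q,I \right)} = \frac{\left(q + I\right) + \frac{1}{-2}}{2} = \frac{\left(I + q\right) - \frac{1}{2}}{2} = \frac{- \frac{1}{2} + I + q}{2} = - \frac{1}{4} + \frac{I}{2} + \frac{q}{2}$)
$\frac{1}{\left(119 + x{\left(-30,-22 \right)}\right) + 9654} = \frac{1}{\left(119 + \left(- \frac{1}{4} + \frac{1}{2} \left(-22\right) + \frac{1}{2} \left(-30\right)\right)\right) + 9654} = \frac{1}{\left(119 - \frac{105}{4}\right) + 9654} = \frac{1}{\frac{371}{4} + 9654} = \frac{1}{\frac{38987}{4}} = \frac{4}{38987}$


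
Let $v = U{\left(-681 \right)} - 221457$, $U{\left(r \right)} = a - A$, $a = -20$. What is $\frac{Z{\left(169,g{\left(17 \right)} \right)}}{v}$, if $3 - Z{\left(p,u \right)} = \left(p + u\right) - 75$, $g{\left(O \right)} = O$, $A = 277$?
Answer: $\frac{18}{36959} \approx 0.00048703$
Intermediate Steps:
$U{\left(r \right)} = -297$ ($U{\left(r \right)} = -20 - 277 = -297$)
$Z{\left(p,u \right)} = 78 - p - u$ ($Z{\left(p,u \right)} = 3 - \left(\left(p + u\right) - 75\right) = 3 - \left(-75 + p + u\right) = 78 - p - u$)
$v = -221754$ ($v = -297 - 221457 = -221754$)
$\frac{Z{\left(169,g{\left(17 \right)} \right)}}{v} = \frac{78 - 169 - 17}{-221754} = \left(78 - 169 - 17\right) \left(- \frac{1}{221754}\right) = \left(-108\right) \left(- \frac{1}{221754}\right) = \frac{18}{36959}$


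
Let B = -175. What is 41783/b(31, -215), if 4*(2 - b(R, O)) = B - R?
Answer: 83566/107 ≈ 780.99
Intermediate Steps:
b(R, O) = 183/4 + R/4 (b(R, O) = 2 - (-175 - R)/4 = 2 + (175/4 + R/4) = 183/4 + R/4)
41783/b(31, -215) = 41783/(183/4 + (1/4)*31) = 41783/(183/4 + 31/4) = 41783/(107/2) = 41783*(2/107) = 83566/107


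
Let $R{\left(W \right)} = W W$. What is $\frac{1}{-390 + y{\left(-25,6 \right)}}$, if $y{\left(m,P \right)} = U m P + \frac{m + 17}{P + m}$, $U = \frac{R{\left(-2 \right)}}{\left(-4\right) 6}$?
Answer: $- \frac{19}{6927} \approx -0.0027429$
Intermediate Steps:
$R{\left(W \right)} = W^{2}$
$U = - \frac{1}{6}$ ($U = \frac{\left(-2\right)^{2}}{\left(-4\right) 6} = \frac{4}{-24} = 4 \left(- \frac{1}{24}\right) = - \frac{1}{6} \approx -0.16667$)
$y{\left(m,P \right)} = \frac{17 + m}{P + m} - \frac{P m}{6}$ ($y{\left(m,P \right)} = - \frac{m}{6} P + \frac{m + 17}{P + m} = - \frac{P m}{6} + \frac{17 + m}{P + m} = \frac{17 + m}{P + m} - \frac{P m}{6}$)
$\frac{1}{-390 + y{\left(-25,6 \right)}} = \frac{1}{-390 + \frac{17 - 25 - 1 \left(-25\right)^{2} - - \frac{25 \cdot 6^{2}}{6}}{6 - 25}} = \frac{1}{-390 + \frac{17 - 25 - 1 \cdot 625 - \left(- \frac{25}{6}\right) 36}{-19}} = \frac{1}{-390 - \frac{17 - 25 - 625 + 150}{19}} = \frac{1}{-390 - - \frac{483}{19}} = \frac{1}{-390 + \frac{483}{19}} = \frac{1}{- \frac{6927}{19}} = - \frac{19}{6927}$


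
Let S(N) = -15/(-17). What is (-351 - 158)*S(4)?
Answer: -7635/17 ≈ -449.12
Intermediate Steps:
S(N) = 15/17 (S(N) = -15*(-1/17) = 15/17)
(-351 - 158)*S(4) = (-351 - 158)*(15/17) = -509*15/17 = -7635/17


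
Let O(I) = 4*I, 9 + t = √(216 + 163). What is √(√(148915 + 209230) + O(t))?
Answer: √(-36 + √358145 + 4*√379) ≈ 25.305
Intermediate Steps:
t = -9 + √379 (t = -9 + √(216 + 163) = -9 + √379 ≈ 10.468)
√(√(148915 + 209230) + O(t)) = √(√(148915 + 209230) + 4*(-9 + √379)) = √(√358145 + (-36 + 4*√379)) = √(-36 + √358145 + 4*√379)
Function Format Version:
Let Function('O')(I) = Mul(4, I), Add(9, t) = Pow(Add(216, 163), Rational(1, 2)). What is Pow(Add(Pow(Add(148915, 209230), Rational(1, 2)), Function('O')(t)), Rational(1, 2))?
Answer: Pow(Add(-36, Pow(358145, Rational(1, 2)), Mul(4, Pow(379, Rational(1, 2)))), Rational(1, 2)) ≈ 25.305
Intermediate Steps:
t = Add(-9, Pow(379, Rational(1, 2))) (t = Add(-9, Pow(Add(216, 163), Rational(1, 2))) = Add(-9, Pow(379, Rational(1, 2))) ≈ 10.468)
Pow(Add(Pow(Add(148915, 209230), Rational(1, 2)), Function('O')(t)), Rational(1, 2)) = Pow(Add(Pow(Add(148915, 209230), Rational(1, 2)), Mul(4, Add(-9, Pow(379, Rational(1, 2))))), Rational(1, 2)) = Pow(Add(Pow(358145, Rational(1, 2)), Add(-36, Mul(4, Pow(379, Rational(1, 2))))), Rational(1, 2)) = Pow(Add(-36, Pow(358145, Rational(1, 2)), Mul(4, Pow(379, Rational(1, 2)))), Rational(1, 2))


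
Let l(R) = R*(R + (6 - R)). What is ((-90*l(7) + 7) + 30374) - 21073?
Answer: 5528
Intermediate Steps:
l(R) = 6*R (l(R) = R*6 = 6*R)
((-90*l(7) + 7) + 30374) - 21073 = ((-540*7 + 7) + 30374) - 21073 = ((-90*42 + 7) + 30374) - 21073 = ((-3780 + 7) + 30374) - 21073 = (-3773 + 30374) - 21073 = 26601 - 21073 = 5528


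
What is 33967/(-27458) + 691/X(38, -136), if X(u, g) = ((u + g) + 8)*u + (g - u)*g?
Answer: -334327235/277929876 ≈ -1.2029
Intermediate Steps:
X(u, g) = g*(g - u) + u*(8 + g + u) (X(u, g) = ((g + u) + 8)*u + g*(g - u) = (8 + g + u)*u + g*(g - u) = u*(8 + g + u) + g*(g - u) = g*(g - u) + u*(8 + g + u))
33967/(-27458) + 691/X(38, -136) = 33967/(-27458) + 691/((-136)² + 38² + 8*38) = 33967*(-1/27458) + 691/(18496 + 1444 + 304) = -33967/27458 + 691/20244 = -334327235/277929876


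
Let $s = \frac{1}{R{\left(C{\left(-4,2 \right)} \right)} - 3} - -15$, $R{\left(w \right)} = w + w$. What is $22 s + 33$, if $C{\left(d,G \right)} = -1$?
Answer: $\frac{1793}{5} \approx 358.6$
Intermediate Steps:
$R{\left(w \right)} = 2 w$
$s = \frac{74}{5}$ ($s = \frac{1}{2 \left(-1\right) - 3} - -15 = \frac{1}{-2 - 3} + 15 = \frac{1}{-5} + 15 = - \frac{1}{5} + 15 = \frac{74}{5} \approx 14.8$)
$22 s + 33 = 22 \cdot \frac{74}{5} + 33 = \frac{1628}{5} + 33 = \frac{1793}{5}$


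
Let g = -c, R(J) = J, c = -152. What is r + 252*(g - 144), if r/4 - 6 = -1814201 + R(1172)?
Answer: -7250076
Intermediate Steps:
g = 152 (g = -1*(-152) = 152)
r = -7252092 (r = 24 + 4*(-1814201 + 1172) = 24 + 4*(-1813029) = 24 - 7252116 = -7252092)
r + 252*(g - 144) = -7252092 + 252*(152 - 144) = -7252092 + 252*8 = -7252092 + 2016 = -7250076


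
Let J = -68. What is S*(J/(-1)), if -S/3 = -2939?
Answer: 599556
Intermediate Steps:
S = 8817 (S = -3*(-2939) = 8817)
S*(J/(-1)) = 8817*(-68/(-1)) = 8817*(-68*(-1)) = 8817*68 = 599556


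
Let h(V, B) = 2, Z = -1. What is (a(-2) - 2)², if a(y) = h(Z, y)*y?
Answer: 36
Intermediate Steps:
a(y) = 2*y
(a(-2) - 2)² = (2*(-2) - 2)² = (-4 - 2)² = (-6)² = 36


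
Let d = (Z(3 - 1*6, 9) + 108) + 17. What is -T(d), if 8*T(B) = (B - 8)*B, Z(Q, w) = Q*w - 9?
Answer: -7209/8 ≈ -901.13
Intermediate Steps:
Z(Q, w) = -9 + Q*w
d = 89 (d = ((-9 + (3 - 1*6)*9) + 108) + 17 = ((-9 + (3 - 6)*9) + 108) + 17 = ((-9 - 3*9) + 108) + 17 = ((-9 - 27) + 108) + 17 = (-36 + 108) + 17 = 72 + 17 = 89)
T(B) = B*(-8 + B)/8 (T(B) = ((B - 8)*B)/8 = ((-8 + B)*B)/8 = (B*(-8 + B))/8 = B*(-8 + B)/8)
-T(d) = -89*(-8 + 89)/8 = -89*81/8 = -1*7209/8 = -7209/8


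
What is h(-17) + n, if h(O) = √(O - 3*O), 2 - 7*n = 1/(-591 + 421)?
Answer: 341/1190 + √34 ≈ 6.1175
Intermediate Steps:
n = 341/1190 (n = 2/7 - 1/(7*(-591 + 421)) = 2/7 - ⅐/(-170) = 2/7 - ⅐*(-1/170) = 2/7 + 1/1190 = 341/1190 ≈ 0.28655)
h(O) = √2*√(-O) (h(O) = √(-2*O) = √2*√(-O))
h(-17) + n = √2*√(-1*(-17)) + 341/1190 = √2*√17 + 341/1190 = √34 + 341/1190 = 341/1190 + √34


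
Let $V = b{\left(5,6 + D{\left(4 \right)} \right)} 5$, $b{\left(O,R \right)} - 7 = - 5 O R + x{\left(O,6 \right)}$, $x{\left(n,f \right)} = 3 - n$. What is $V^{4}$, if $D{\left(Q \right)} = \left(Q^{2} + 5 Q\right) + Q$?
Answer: $1074241594140625$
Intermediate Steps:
$D{\left(Q \right)} = Q^{2} + 6 Q$
$b{\left(O,R \right)} = 10 - O - 5 O R$ ($b{\left(O,R \right)} = 7 - \left(-3 + O - - 5 O R\right) = 7 - \left(-3 + O + 5 O R\right) = 10 - O - 5 O R$)
$V = -5725$ ($V = \left(10 - 5 - 25 \left(6 + 4 \left(6 + 4\right)\right)\right) 5 = \left(10 - 5 - 25 \left(6 + 4 \cdot 10\right)\right) 5 = \left(10 - 5 - 25 \left(6 + 40\right)\right) 5 = \left(10 - 5 - 25 \cdot 46\right) 5 = \left(10 - 5 - 1150\right) 5 = \left(-1145\right) 5 = -5725$)
$V^{4} = \left(-5725\right)^{4} = 1074241594140625$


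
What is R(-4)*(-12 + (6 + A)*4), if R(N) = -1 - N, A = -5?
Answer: -24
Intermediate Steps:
R(-4)*(-12 + (6 + A)*4) = (-1 - 1*(-4))*(-12 + (6 - 5)*4) = (-1 + 4)*(-12 + 1*4) = 3*(-12 + 4) = 3*(-8) = -24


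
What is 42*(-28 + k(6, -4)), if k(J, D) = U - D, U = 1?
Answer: -966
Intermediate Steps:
k(J, D) = 1 - D
42*(-28 + k(6, -4)) = 42*(-28 + (1 - 1*(-4))) = 42*(-28 + (1 + 4)) = 42*(-28 + 5) = 42*(-23) = -966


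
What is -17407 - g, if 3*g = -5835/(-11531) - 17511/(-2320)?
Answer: -465742490287/26751920 ≈ -17410.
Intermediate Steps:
g = 71818847/26751920 (g = (-5835/(-11531) - 17511/(-2320))/3 = (-5835*(-1/11531) - 17511*(-1/2320))/3 = (5835/11531 + 17511/2320)/3 = (⅓)*(215456541/26751920) = 71818847/26751920 ≈ 2.6846)
-17407 - g = -17407 - 1*71818847/26751920 = -17407 - 71818847/26751920 = -465742490287/26751920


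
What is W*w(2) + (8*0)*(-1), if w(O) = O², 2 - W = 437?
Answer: -1740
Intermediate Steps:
W = -435 (W = 2 - 1*437 = 2 - 437 = -435)
W*w(2) + (8*0)*(-1) = -435*2² + (8*0)*(-1) = -435*4 + 0*(-1) = -1740 + 0 = -1740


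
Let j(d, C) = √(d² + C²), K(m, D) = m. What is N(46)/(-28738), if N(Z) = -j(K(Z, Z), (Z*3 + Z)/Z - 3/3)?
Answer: 5*√85/28738 ≈ 0.0016041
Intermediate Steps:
j(d, C) = √(C² + d²)
N(Z) = -√(9 + Z²) (N(Z) = -√(((Z*3 + Z)/Z - 3/3)² + Z²) = -√(((3*Z + Z)/Z - 3*⅓)² + Z²) = -√(((4*Z)/Z - 1)² + Z²) = -√((4 - 1)² + Z²) = -√(3² + Z²) = -√(9 + Z²))
N(46)/(-28738) = -√(9 + 46²)/(-28738) = -√(9 + 2116)*(-1/28738) = -√2125*(-1/28738) = -5*√85*(-1/28738) = 5*√85/28738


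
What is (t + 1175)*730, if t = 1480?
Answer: 1938150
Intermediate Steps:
(t + 1175)*730 = (1480 + 1175)*730 = 2655*730 = 1938150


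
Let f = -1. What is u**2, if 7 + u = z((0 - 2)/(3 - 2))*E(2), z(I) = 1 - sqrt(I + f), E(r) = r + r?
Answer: -39 + 24*I*sqrt(3) ≈ -39.0 + 41.569*I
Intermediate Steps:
E(r) = 2*r
z(I) = 1 - sqrt(-1 + I) (z(I) = 1 - sqrt(I - 1) = 1 - sqrt(-1 + I))
u = -3 - 4*I*sqrt(3) (u = -7 + (1 - sqrt(-1 + (0 - 2)/(3 - 2)))*(2*2) = -7 + (1 - sqrt(-1 - 2/1))*4 = -7 + (1 - sqrt(-1 - 2*1))*4 = -7 + (1 - sqrt(-1 - 2))*4 = -7 + (1 - sqrt(-3))*4 = -7 + (1 - I*sqrt(3))*4 = -7 + (4 - 4*I*sqrt(3)) = -3 - 4*I*sqrt(3) ≈ -3.0 - 6.9282*I)
u**2 = (-3 - 4*I*sqrt(3))**2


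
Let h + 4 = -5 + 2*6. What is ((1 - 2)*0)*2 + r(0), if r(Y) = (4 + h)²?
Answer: 49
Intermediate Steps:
h = 3 (h = -4 + (-5 + 2*6) = -4 + (-5 + 12) = -4 + 7 = 3)
r(Y) = 49 (r(Y) = (4 + 3)² = 7² = 49)
((1 - 2)*0)*2 + r(0) = ((1 - 2)*0)*2 + 49 = -1*0*2 + 49 = 0*2 + 49 = 0 + 49 = 49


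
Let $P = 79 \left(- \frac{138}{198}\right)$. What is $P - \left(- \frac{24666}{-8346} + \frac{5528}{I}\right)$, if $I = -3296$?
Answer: $- \frac{1065482347}{18912036} \approx -56.339$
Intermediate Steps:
$P = - \frac{1817}{33}$ ($P = 79 \left(\left(-138\right) \frac{1}{198}\right) = 79 \left(- \frac{23}{33}\right) = - \frac{1817}{33} \approx -55.061$)
$P - \left(- \frac{24666}{-8346} + \frac{5528}{I}\right) = - \frac{1817}{33} - \left(- \frac{24666}{-8346} + \frac{5528}{-3296}\right) = - \frac{1817}{33} - \left(\left(-24666\right) \left(- \frac{1}{8346}\right) + 5528 \left(- \frac{1}{3296}\right)\right) = - \frac{1817}{33} - \left(\frac{4111}{1391} - \frac{691}{412}\right) = - \frac{1817}{33} - \frac{732551}{573092} = - \frac{1065482347}{18912036}$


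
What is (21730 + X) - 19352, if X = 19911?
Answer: 22289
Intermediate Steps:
(21730 + X) - 19352 = (21730 + 19911) - 19352 = 41641 - 19352 = 22289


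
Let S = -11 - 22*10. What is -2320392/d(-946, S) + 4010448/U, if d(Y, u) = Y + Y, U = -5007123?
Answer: 87961366550/71768763 ≈ 1225.6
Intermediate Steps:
S = -231 (S = -11 - 220 = -231)
d(Y, u) = 2*Y
-2320392/d(-946, S) + 4010448/U = -2320392/(2*(-946)) + 4010448/(-5007123) = -2320392/(-1892) + 4010448*(-1/5007123) = -2320392*(-1/1892) - 1336816/1669041 = 580098/473 - 1336816/1669041 = 87961366550/71768763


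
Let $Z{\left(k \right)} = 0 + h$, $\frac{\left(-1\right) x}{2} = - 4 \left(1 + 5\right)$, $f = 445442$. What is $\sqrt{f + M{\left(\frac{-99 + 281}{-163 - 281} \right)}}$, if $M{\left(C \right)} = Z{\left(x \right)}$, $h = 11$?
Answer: $\sqrt{445453} \approx 667.42$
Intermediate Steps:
$x = 48$ ($x = - 2 \left(- 4 \left(1 + 5\right)\right) = - 2 \left(\left(-4\right) 6\right) = \left(-2\right) \left(-24\right) = 48$)
$Z{\left(k \right)} = 11$ ($Z{\left(k \right)} = 0 + 11 = 11$)
$M{\left(C \right)} = 11$
$\sqrt{f + M{\left(\frac{-99 + 281}{-163 - 281} \right)}} = \sqrt{445442 + 11} = \sqrt{445453}$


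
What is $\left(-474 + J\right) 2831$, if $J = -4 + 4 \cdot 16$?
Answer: $-1172034$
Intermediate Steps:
$J = 60$ ($J = -4 + 64 = 60$)
$\left(-474 + J\right) 2831 = \left(-474 + 60\right) 2831 = \left(-414\right) 2831 = -1172034$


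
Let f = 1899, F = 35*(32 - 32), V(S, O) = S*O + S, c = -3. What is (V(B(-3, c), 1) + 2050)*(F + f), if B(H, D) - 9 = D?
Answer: 3915738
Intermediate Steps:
B(H, D) = 9 + D
V(S, O) = S + O*S (V(S, O) = O*S + S = S + O*S)
F = 0 (F = 35*0 = 0)
(V(B(-3, c), 1) + 2050)*(F + f) = ((9 - 3)*(1 + 1) + 2050)*(0 + 1899) = (6*2 + 2050)*1899 = (12 + 2050)*1899 = 2062*1899 = 3915738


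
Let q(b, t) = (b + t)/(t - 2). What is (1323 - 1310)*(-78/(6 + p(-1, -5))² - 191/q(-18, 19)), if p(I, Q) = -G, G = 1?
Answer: -1056289/25 ≈ -42252.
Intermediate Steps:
p(I, Q) = -1 (p(I, Q) = -1*1 = -1)
q(b, t) = (b + t)/(-2 + t)
(1323 - 1310)*(-78/(6 + p(-1, -5))² - 191/q(-18, 19)) = (1323 - 1310)*(-78/(6 - 1)² - 191*(-2 + 19)/(-18 + 19)) = 13*(-78/(5²) - 191/(1/17)) = 13*(-78/25 - 191/((1/17)*1)) = 13*(-78*1/25 - 191/1/17) = 13*(-78/25 - 191*17) = 13*(-78/25 - 3247) = 13*(-81253/25) = -1056289/25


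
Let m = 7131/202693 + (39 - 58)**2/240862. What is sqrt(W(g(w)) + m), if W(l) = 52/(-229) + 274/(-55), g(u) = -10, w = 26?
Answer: I*sqrt(1955630348306878660531934412670)/614901016004770 ≈ 2.2743*I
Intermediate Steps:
W(l) = -65606/12595 (W(l) = 52*(-1/229) + 274*(-1/55) = -52/229 - 274/55 = -65606/12595)
m = 1790759095/48821041366 (m = 7131*(1/202693) + (-19)**2*(1/240862) = 7131/202693 + 361*(1/240862) = 7131/202693 + 361/240862 = 1790759095/48821041366 ≈ 0.036680)
sqrt(W(g(w)) + m) = sqrt(-65606/12595 + 1790759095/48821041366) = sqrt(-3180398629056271/614901016004770) = I*sqrt(1955630348306878660531934412670)/614901016004770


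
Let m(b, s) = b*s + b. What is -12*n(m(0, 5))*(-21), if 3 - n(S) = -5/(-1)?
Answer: -504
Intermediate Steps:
m(b, s) = b + b*s
n(S) = -2 (n(S) = 3 - (-5)/(-1) = 3 - (-5)*(-1) = 3 - 1*5 = 3 - 5 = -2)
-12*n(m(0, 5))*(-21) = -12*(-2)*(-21) = 24*(-21) = -504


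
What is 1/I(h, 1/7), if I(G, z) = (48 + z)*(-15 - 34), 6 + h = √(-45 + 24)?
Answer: -1/2359 ≈ -0.00042391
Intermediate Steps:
h = -6 + I*√21 (h = -6 + √(-45 + 24) = -6 + √(-21) = -6 + I*√21 ≈ -6.0 + 4.5826*I)
I(G, z) = -2352 - 49*z (I(G, z) = (48 + z)*(-49) = -2352 - 49*z)
1/I(h, 1/7) = 1/(-2352 - 49/7) = 1/(-2352 - 49*⅐) = 1/(-2352 - 7) = 1/(-2359) = -1/2359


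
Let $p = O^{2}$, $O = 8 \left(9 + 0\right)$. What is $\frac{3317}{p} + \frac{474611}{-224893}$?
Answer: $- \frac{1714413343}{1165845312} \approx -1.4705$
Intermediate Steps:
$O = 72$ ($O = 8 \cdot 9 = 72$)
$p = 5184$ ($p = 72^{2} = 5184$)
$\frac{3317}{p} + \frac{474611}{-224893} = \frac{3317}{5184} + \frac{474611}{-224893} = 3317 \cdot \frac{1}{5184} + 474611 \left(- \frac{1}{224893}\right) = \frac{3317}{5184} - \frac{474611}{224893} = - \frac{1714413343}{1165845312}$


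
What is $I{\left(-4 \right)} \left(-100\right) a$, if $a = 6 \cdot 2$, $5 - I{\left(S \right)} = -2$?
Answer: $-8400$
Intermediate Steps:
$I{\left(S \right)} = 7$ ($I{\left(S \right)} = 5 - -2 = 5 + 2 = 7$)
$a = 12$
$I{\left(-4 \right)} \left(-100\right) a = 7 \left(-100\right) 12 = \left(-700\right) 12 = -8400$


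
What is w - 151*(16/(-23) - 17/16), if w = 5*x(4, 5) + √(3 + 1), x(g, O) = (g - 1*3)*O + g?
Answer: 114993/368 ≈ 312.48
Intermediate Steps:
x(g, O) = g + O*(-3 + g) (x(g, O) = (g - 3)*O + g = (-3 + g)*O + g = O*(-3 + g) + g = g + O*(-3 + g))
w = 47 (w = 5*(4 - 3*5 + 5*4) + √(3 + 1) = 5*(4 - 15 + 20) + √4 = 5*9 + 2 = 45 + 2 = 47)
w - 151*(16/(-23) - 17/16) = 47 - 151*(16/(-23) - 17/16) = 47 - 151*(16*(-1/23) - 17*1/16) = 47 - 151*(-16/23 - 17/16) = 47 - 151*(-647/368) = 47 + 97697/368 = 114993/368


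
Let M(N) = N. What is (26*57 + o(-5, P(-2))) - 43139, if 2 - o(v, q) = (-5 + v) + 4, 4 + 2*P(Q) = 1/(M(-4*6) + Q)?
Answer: -41649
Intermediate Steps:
P(Q) = -2 + 1/(2*(-24 + Q)) (P(Q) = -2 + 1/(2*(-4*6 + Q)) = -2 + 1/(2*(-24 + Q)))
o(v, q) = 3 - v (o(v, q) = 2 - ((-5 + v) + 4) = 2 - (-1 + v) = 2 + (1 - v) = 3 - v)
(26*57 + o(-5, P(-2))) - 43139 = (26*57 + (3 - 1*(-5))) - 43139 = (1482 + (3 + 5)) - 43139 = (1482 + 8) - 43139 = 1490 - 43139 = -41649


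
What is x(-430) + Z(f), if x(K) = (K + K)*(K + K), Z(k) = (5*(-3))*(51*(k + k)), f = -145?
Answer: 961450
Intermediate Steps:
Z(k) = -1530*k (Z(k) = -765*2*k = -1530*k)
x(K) = 4*K² (x(K) = (2*K)*(2*K) = 4*K²)
x(-430) + Z(f) = 4*(-430)² - 1530*(-145) = 4*184900 + 221850 = 739600 + 221850 = 961450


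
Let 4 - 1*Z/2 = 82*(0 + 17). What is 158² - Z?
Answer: 27744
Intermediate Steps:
Z = -2780 (Z = 8 - 164*(0 + 17) = 8 - 164*17 = 8 - 2*1394 = 8 - 2788 = -2780)
158² - Z = 158² - 1*(-2780) = 24964 + 2780 = 27744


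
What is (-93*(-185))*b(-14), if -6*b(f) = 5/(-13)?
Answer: 28675/26 ≈ 1102.9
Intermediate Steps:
b(f) = 5/78 (b(f) = -5/(6*(-13)) = -5*(-1)/(6*13) = -1/6*(-5/13) = 5/78)
(-93*(-185))*b(-14) = -93*(-185)*(5/78) = 17205*(5/78) = 28675/26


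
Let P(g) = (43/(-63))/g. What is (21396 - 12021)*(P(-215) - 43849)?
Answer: -8632771250/21 ≈ -4.1108e+8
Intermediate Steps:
P(g) = -43/(63*g) (P(g) = (43*(-1/63))/g = -43/(63*g))
(21396 - 12021)*(P(-215) - 43849) = (21396 - 12021)*(-43/63/(-215) - 43849) = 9375*(-43/63*(-1/215) - 43849) = 9375*(1/315 - 43849) = 9375*(-13812434/315) = -8632771250/21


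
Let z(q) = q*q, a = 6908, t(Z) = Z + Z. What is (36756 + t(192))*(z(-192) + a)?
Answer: 1625692080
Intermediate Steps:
t(Z) = 2*Z
z(q) = q²
(36756 + t(192))*(z(-192) + a) = (36756 + 2*192)*((-192)² + 6908) = (36756 + 384)*(36864 + 6908) = 37140*43772 = 1625692080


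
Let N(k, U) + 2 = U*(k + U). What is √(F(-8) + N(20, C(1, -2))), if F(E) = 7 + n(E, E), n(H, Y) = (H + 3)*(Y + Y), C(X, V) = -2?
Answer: 7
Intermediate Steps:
n(H, Y) = 2*Y*(3 + H) (n(H, Y) = (3 + H)*(2*Y) = 2*Y*(3 + H))
N(k, U) = -2 + U*(U + k) (N(k, U) = -2 + U*(k + U) = -2 + U*(U + k))
F(E) = 7 + 2*E*(3 + E)
√(F(-8) + N(20, C(1, -2))) = √((7 + 2*(-8)*(3 - 8)) + (-2 + (-2)² - 2*20)) = √((7 + 2*(-8)*(-5)) + (-2 + 4 - 40)) = √((7 + 80) - 38) = √(87 - 38) = √49 = 7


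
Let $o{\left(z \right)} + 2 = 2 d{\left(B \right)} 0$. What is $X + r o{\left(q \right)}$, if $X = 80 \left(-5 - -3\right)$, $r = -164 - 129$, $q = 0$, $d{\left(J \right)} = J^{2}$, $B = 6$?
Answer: $426$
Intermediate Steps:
$r = -293$
$o{\left(z \right)} = -2$ ($o{\left(z \right)} = -2 + 2 \cdot 6^{2} \cdot 0 = -2 + 2 \cdot 36 \cdot 0 = -2 + 72 \cdot 0 = -2 + 0 = -2$)
$X = -160$ ($X = 80 \left(-5 + 3\right) = 80 \left(-2\right) = -160$)
$X + r o{\left(q \right)} = -160 - -586 = -160 + 586 = 426$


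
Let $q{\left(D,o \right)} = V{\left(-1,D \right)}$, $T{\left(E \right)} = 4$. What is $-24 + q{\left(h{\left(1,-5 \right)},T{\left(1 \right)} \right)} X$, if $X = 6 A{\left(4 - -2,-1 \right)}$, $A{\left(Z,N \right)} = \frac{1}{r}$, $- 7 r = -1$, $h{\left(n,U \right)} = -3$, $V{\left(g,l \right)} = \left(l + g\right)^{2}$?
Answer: $648$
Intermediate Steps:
$V{\left(g,l \right)} = \left(g + l\right)^{2}$
$q{\left(D,o \right)} = \left(-1 + D\right)^{2}$
$r = \frac{1}{7}$ ($r = \left(- \frac{1}{7}\right) \left(-1\right) = \frac{1}{7} \approx 0.14286$)
$A{\left(Z,N \right)} = 7$ ($A{\left(Z,N \right)} = \frac{1}{\frac{1}{7}} = 7$)
$X = 42$ ($X = 6 \cdot 7 = 42$)
$-24 + q{\left(h{\left(1,-5 \right)},T{\left(1 \right)} \right)} X = -24 + \left(-1 - 3\right)^{2} \cdot 42 = -24 + \left(-4\right)^{2} \cdot 42 = -24 + 16 \cdot 42 = -24 + 672 = 648$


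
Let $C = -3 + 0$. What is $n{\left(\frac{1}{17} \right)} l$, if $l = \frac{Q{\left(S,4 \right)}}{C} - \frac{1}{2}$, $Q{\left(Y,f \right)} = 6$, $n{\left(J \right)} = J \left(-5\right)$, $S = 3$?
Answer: $\frac{25}{34} \approx 0.73529$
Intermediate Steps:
$n{\left(J \right)} = - 5 J$
$C = -3$
$l = - \frac{5}{2}$ ($l = \frac{6}{-3} - \frac{1}{2} = 6 \left(- \frac{1}{3}\right) - \frac{1}{2} = -2 - \frac{1}{2} = - \frac{5}{2} \approx -2.5$)
$n{\left(\frac{1}{17} \right)} l = - \frac{5}{17} \left(- \frac{5}{2}\right) = \left(-5\right) \frac{1}{17} \left(- \frac{5}{2}\right) = \left(- \frac{5}{17}\right) \left(- \frac{5}{2}\right) = \frac{25}{34}$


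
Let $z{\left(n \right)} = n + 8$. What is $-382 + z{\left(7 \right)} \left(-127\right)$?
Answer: $-2287$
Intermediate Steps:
$z{\left(n \right)} = 8 + n$
$-382 + z{\left(7 \right)} \left(-127\right) = -382 + \left(8 + 7\right) \left(-127\right) = -382 + 15 \left(-127\right) = -382 - 1905 = -2287$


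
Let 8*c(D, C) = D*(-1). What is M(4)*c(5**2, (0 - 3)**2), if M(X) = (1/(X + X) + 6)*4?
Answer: -1225/16 ≈ -76.563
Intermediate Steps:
c(D, C) = -D/8 (c(D, C) = (D*(-1))/8 = (-D)/8 = -D/8)
M(X) = 24 + 2/X (M(X) = (1/(2*X) + 6)*4 = (6 + 1/(2*X))*4 = 24 + 2/X)
M(4)*c(5**2, (0 - 3)**2) = (24 + 2/4)*(-1/8*5**2) = (24 + 2*(1/4))*(-1/8*25) = (24 + 1/2)*(-25/8) = (49/2)*(-25/8) = -1225/16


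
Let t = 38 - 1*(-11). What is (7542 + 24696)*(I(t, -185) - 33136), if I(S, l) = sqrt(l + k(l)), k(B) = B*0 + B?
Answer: -1068238368 + 32238*I*sqrt(370) ≈ -1.0682e+9 + 6.2011e+5*I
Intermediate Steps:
k(B) = B (k(B) = 0 + B = B)
t = 49 (t = 38 + 11 = 49)
I(S, l) = sqrt(2)*sqrt(l) (I(S, l) = sqrt(l + l) = sqrt(2*l) = sqrt(2)*sqrt(l))
(7542 + 24696)*(I(t, -185) - 33136) = (7542 + 24696)*(sqrt(2)*sqrt(-185) - 33136) = 32238*(sqrt(2)*(I*sqrt(185)) - 33136) = 32238*(I*sqrt(370) - 33136) = 32238*(-33136 + I*sqrt(370)) = -1068238368 + 32238*I*sqrt(370)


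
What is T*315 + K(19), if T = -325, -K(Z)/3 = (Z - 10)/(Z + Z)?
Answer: -3890277/38 ≈ -1.0238e+5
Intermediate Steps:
K(Z) = -3*(-10 + Z)/(2*Z) (K(Z) = -3*(Z - 10)/(Z + Z) = -3*(-10 + Z)/(2*Z))
T*315 + K(19) = -325*315 + (-3/2 + 15/19) = -102375 + (-3/2 + 15*(1/19)) = -102375 + (-3/2 + 15/19) = -102375 - 27/38 = -3890277/38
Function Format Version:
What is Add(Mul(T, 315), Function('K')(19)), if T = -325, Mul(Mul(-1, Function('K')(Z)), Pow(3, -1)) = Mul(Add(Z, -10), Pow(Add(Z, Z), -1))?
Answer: Rational(-3890277, 38) ≈ -1.0238e+5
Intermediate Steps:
Function('K')(Z) = Mul(Rational(-3, 2), Pow(Z, -1), Add(-10, Z)) (Function('K')(Z) = Mul(-3, Mul(Add(Z, -10), Pow(Add(Z, Z), -1))) = Mul(-3, Mul(Add(-10, Z), Pow(Mul(2, Z), -1))) = Mul(-3, Mul(Add(-10, Z), Mul(Rational(1, 2), Pow(Z, -1)))) = Mul(-3, Mul(Rational(1, 2), Pow(Z, -1), Add(-10, Z))) = Mul(Rational(-3, 2), Pow(Z, -1), Add(-10, Z)))
Add(Mul(T, 315), Function('K')(19)) = Add(Mul(-325, 315), Add(Rational(-3, 2), Mul(15, Pow(19, -1)))) = Add(-102375, Add(Rational(-3, 2), Mul(15, Rational(1, 19)))) = Add(-102375, Add(Rational(-3, 2), Rational(15, 19))) = Add(-102375, Rational(-27, 38)) = Rational(-3890277, 38)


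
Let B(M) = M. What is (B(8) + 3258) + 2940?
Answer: 6206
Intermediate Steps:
(B(8) + 3258) + 2940 = (8 + 3258) + 2940 = 3266 + 2940 = 6206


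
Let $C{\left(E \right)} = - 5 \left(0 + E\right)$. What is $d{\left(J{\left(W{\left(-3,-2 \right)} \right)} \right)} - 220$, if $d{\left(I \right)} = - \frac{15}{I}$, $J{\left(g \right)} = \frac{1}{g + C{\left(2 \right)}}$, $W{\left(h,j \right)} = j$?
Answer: $-40$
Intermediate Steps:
$C{\left(E \right)} = - 5 E$
$J{\left(g \right)} = \frac{1}{-10 + g}$ ($J{\left(g \right)} = \frac{1}{g - 10} = \frac{1}{-10 + g}$)
$d{\left(J{\left(W{\left(-3,-2 \right)} \right)} \right)} - 220 = - \frac{15}{\frac{1}{-10 - 2}} - 220 = - \frac{15}{\frac{1}{-12}} - 220 = - \frac{15}{- \frac{1}{12}} - 220 = \left(-15\right) \left(-12\right) - 220 = 180 - 220 = -40$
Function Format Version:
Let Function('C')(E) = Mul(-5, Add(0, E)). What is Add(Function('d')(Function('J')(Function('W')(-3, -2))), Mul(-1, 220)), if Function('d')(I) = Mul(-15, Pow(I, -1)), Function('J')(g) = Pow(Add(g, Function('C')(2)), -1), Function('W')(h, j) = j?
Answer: -40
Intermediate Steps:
Function('C')(E) = Mul(-5, E)
Function('J')(g) = Pow(Add(-10, g), -1) (Function('J')(g) = Pow(Add(g, Mul(-5, 2)), -1) = Pow(Add(g, -10), -1) = Pow(Add(-10, g), -1))
Add(Function('d')(Function('J')(Function('W')(-3, -2))), Mul(-1, 220)) = Add(Mul(-15, Pow(Pow(Add(-10, -2), -1), -1)), Mul(-1, 220)) = Add(Mul(-15, Pow(Pow(-12, -1), -1)), -220) = Add(Mul(-15, Pow(Rational(-1, 12), -1)), -220) = Add(Mul(-15, -12), -220) = Add(180, -220) = -40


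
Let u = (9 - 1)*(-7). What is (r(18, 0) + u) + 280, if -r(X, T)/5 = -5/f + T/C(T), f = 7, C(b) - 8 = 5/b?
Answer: 1593/7 ≈ 227.57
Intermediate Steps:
C(b) = 8 + 5/b
r(X, T) = 25/7 - 5*T/(8 + 5/T) (r(X, T) = -5*(-5/7 + T/(8 + 5/T)) = 25/7 - 5*T/(8 + 5/T))
u = -56 (u = 8*(-7) = -56)
(r(18, 0) + u) + 280 = (5*(25 - 7*0² + 40*0)/(7*(5 + 8*0)) - 56) + 280 = (5*(25 - 7*0 + 0)/(7*(5 + 0)) - 56) + 280 = ((5/7)*(25 + 0 + 0)/5 - 56) + 280 = ((5/7)*(⅕)*25 - 56) + 280 = (25/7 - 56) + 280 = -367/7 + 280 = 1593/7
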